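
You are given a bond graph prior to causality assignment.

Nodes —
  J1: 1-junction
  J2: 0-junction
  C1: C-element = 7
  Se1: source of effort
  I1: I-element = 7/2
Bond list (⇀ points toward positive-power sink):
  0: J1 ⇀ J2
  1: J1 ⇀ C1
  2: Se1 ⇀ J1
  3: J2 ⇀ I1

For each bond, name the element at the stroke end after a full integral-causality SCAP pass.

#2 |J1  (Se1: effort source, stroke at far end)
#1 |J1  (C1: C, integral causality)
#0 |J2  (J1: last free bond brings flow in)
#3 |I1  (J2: bond 0 brought effort, rest push out)

b0 stroke→J2
b1 stroke→J1
b2 stroke→J1
b3 stroke→I1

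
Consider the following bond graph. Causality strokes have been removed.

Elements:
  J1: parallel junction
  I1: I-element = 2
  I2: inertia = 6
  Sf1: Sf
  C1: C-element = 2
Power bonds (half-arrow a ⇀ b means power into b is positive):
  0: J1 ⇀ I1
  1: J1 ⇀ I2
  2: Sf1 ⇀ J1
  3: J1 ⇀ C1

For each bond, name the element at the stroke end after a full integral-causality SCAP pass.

b0 →I1
b1 →I2
b2 →Sf1
b3 →J1

#2 →Sf1  (Sf1 fixes flow; stroke at Sf1)
#0 →I1  (I1 outputs flow p/I1)
#1 →I2  (prefer integral on I2)
#3 →J1  (only one effort-in slot at J1)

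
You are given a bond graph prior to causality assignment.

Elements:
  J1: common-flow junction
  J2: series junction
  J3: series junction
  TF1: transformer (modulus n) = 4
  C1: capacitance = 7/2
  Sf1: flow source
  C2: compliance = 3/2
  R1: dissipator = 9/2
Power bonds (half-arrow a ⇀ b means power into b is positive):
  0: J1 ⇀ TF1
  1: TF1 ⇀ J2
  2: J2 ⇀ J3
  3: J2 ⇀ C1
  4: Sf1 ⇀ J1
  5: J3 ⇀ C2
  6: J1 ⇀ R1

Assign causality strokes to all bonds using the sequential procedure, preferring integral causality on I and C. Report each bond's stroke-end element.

β0 |J1
β1 |TF1
β2 |J2
β3 |J2
β4 |Sf1
β5 |J3
β6 |J1

b4 |Sf1  (Sf1 (Sf) sets flow on bond)
b0 |J1  (1-jn J1 has f-setter on 4)
b6 |J1  (J1: bond 4 brought flow, rest push out)
b1 |TF1  (through TF1, causality passes straight; one stroke at TF1)
b2 |J2  (1-jn J2 has f-setter on 1)
b3 |J2  (J2: bond 1 brought flow, rest push out)
b5 |J3  (common-f at J3 fixed by 2)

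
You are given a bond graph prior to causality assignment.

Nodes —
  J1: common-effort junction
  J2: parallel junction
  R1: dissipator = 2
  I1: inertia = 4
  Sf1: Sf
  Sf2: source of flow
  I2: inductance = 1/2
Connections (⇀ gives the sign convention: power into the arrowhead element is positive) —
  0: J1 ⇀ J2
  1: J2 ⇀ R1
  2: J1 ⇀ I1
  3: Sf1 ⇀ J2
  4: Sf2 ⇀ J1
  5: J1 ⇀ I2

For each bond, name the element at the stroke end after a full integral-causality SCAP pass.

b3 stroke→Sf1  (Sf1 fixes flow; stroke at Sf1)
b4 stroke→Sf2  (Sf2 (Sf) sets flow on bond)
b2 stroke→I1  (I1: I, integral causality)
b5 stroke→I2  (I2 integral (f out))
b0 stroke→J1  (J1 needs exactly one e-in)
b1 stroke→J2  (J2 needs exactly one e-in)

bond 0 →J1
bond 1 →J2
bond 2 →I1
bond 3 →Sf1
bond 4 →Sf2
bond 5 →I2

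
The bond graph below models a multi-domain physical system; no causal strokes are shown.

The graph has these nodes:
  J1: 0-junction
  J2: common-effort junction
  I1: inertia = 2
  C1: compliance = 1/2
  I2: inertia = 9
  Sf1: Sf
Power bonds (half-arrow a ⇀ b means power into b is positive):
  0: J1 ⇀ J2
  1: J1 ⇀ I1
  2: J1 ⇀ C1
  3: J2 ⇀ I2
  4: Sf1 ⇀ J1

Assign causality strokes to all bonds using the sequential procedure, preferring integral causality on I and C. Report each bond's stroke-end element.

#0 stroke at J2
#1 stroke at I1
#2 stroke at J1
#3 stroke at I2
#4 stroke at Sf1

bond 4 stroke at Sf1  (Sf1 (Sf) sets flow on bond)
bond 1 stroke at I1  (prefer integral on I1)
bond 2 stroke at J1  (C1 integral (e out))
bond 0 stroke at J2  (J1: bond 2 brought effort, rest push out)
bond 3 stroke at I2  (common-e at J2 fixed by 0)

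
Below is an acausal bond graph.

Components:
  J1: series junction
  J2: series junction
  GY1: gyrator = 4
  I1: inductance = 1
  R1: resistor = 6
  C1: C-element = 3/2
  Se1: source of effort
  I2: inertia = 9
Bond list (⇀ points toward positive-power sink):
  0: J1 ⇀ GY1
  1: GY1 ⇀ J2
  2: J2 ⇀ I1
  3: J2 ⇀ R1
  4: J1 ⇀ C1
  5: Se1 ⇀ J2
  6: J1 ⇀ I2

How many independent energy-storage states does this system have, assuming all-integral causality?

b5 →J2  (Se1 (Se) sets effort on bond)
b2 →I1  (prefer integral on I1)
b1 →J2  (common-f at J2 fixed by 2)
b3 →J2  (common-f at J2 fixed by 2)
b0 →J1  (GY GY1: same side as bond 1)
b4 →J1  (C1 outputs effort q/C1)
b6 →I2  (only one flow-in slot at J1)

3  (C1, I1, I2 all integral)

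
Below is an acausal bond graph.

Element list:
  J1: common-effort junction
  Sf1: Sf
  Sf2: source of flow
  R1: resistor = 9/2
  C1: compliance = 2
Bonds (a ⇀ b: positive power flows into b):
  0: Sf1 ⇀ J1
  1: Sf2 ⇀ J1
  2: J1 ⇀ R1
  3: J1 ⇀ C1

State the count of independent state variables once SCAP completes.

1  (C1 all integral)

b0 |Sf1  (source Sf1 imposes f)
b1 |Sf2  (Sf2 (Sf) sets flow on bond)
b3 |J1  (C1: C, integral causality)
b2 |R1  (0-jn J1 has e-setter on 3)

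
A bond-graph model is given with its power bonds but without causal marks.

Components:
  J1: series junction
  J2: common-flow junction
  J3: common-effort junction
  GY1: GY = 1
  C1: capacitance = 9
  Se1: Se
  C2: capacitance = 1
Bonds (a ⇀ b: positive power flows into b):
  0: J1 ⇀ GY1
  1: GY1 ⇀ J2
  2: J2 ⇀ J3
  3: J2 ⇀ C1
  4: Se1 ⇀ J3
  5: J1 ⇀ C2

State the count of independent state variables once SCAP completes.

bond 4 stroke at J3  (Se1 (Se) sets effort on bond)
bond 2 stroke at J2  (J3: bond 4 brought effort, rest push out)
bond 3 stroke at J2  (C1 outputs effort q/C1)
bond 1 stroke at GY1  (closing 1-jn rule on J2)
bond 0 stroke at GY1  (through GY1, causality inverts; strokes same side of GY1)
bond 5 stroke at J1  (J1 flow already set via bond 0)

2  (C1, C2 all integral)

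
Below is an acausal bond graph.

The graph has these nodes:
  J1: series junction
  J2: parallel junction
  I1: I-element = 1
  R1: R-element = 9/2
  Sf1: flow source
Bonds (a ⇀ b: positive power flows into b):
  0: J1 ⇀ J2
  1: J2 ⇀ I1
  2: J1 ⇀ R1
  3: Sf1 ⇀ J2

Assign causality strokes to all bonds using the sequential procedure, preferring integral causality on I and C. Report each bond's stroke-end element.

b3 stroke at Sf1  (Sf1: flow source, stroke at near end)
b1 stroke at I1  (prefer integral on I1)
b0 stroke at J2  (closing 0-jn rule on J2)
b2 stroke at J1  (common-f at J1 fixed by 0)

b0 stroke at J2
b1 stroke at I1
b2 stroke at J1
b3 stroke at Sf1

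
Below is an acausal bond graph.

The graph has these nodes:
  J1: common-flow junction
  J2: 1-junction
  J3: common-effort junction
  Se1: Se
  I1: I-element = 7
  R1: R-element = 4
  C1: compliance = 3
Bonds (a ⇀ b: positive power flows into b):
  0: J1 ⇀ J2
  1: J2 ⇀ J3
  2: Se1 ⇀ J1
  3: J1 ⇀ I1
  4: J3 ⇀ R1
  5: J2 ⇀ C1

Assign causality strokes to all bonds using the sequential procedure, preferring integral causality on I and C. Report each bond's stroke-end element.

β2 →J1  (Se1 (Se) sets effort on bond)
β3 →I1  (prefer integral on I1)
β0 →J1  (1-jn J1 has f-setter on 3)
β1 →J2  (J2: bond 0 brought flow, rest push out)
β5 →J2  (J2 flow already set via bond 0)
β4 →J3  (J3 needs exactly one e-in)

#0 |J1
#1 |J2
#2 |J1
#3 |I1
#4 |J3
#5 |J2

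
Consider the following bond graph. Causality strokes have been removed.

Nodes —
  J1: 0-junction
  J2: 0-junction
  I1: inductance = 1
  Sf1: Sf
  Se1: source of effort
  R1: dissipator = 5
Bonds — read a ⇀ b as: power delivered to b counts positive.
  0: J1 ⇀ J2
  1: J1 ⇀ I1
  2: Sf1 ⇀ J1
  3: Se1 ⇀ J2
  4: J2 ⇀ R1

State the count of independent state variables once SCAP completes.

b2 stroke→Sf1  (Sf1 (Sf) sets flow on bond)
b3 stroke→J2  (source Se1 imposes e)
b0 stroke→J1  (0-jn J2 has e-setter on 3)
b4 stroke→R1  (J2: bond 3 brought effort, rest push out)
b1 stroke→I1  (0-jn J1 has e-setter on 0)

1  (I1 all integral)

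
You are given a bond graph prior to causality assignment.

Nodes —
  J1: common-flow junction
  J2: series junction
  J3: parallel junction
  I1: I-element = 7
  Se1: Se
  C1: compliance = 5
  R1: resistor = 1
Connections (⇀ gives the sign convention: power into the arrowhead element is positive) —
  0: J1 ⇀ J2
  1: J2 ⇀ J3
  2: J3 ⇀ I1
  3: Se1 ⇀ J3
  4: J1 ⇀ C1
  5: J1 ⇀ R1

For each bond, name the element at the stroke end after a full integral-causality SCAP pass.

#0 →J1
#1 →J2
#2 →I1
#3 →J3
#4 →J1
#5 →R1

#3 stroke→J3  (Se1: effort source, stroke at far end)
#1 stroke→J2  (J3: bond 3 brought effort, rest push out)
#2 stroke→I1  (common-e at J3 fixed by 3)
#0 stroke→J1  (closing 1-jn rule on J2)
#4 stroke→J1  (C1 outputs effort q/C1)
#5 stroke→R1  (J1: last free bond brings flow in)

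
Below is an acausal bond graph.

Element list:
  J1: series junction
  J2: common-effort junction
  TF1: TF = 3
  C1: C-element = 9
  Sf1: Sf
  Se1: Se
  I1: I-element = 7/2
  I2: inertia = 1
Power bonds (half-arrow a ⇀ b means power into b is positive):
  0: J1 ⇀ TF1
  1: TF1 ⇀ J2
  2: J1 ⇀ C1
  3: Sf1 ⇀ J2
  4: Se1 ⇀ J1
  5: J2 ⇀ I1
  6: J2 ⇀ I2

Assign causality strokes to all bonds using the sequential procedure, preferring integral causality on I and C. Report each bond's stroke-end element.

β0 stroke at TF1
β1 stroke at J2
β2 stroke at J1
β3 stroke at Sf1
β4 stroke at J1
β5 stroke at I1
β6 stroke at I2

β3 →Sf1  (Sf1 (Sf) sets flow on bond)
β4 →J1  (Se1 (Se) sets effort on bond)
β2 →J1  (C1: C, integral causality)
β0 →TF1  (closing 1-jn rule on J1)
β1 →J2  (TF1 one-in-one-out from 0)
β5 →I1  (J2: bond 1 brought effort, rest push out)
β6 →I2  (0-jn J2 has e-setter on 1)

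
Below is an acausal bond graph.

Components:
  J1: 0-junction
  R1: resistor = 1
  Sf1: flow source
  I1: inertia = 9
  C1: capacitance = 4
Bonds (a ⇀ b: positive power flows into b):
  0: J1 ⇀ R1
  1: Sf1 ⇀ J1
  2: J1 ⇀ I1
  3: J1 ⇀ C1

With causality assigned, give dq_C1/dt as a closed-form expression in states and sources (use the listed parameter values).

dq_C1/dt = F_Sf1 - p_I1/9 - q_C1/4

β1 →Sf1  (Sf1: flow source, stroke at near end)
β2 →I1  (I1 integral (f out))
β3 →J1  (C1 integral (e out))
β0 →R1  (0-jn J1 has e-setter on 3)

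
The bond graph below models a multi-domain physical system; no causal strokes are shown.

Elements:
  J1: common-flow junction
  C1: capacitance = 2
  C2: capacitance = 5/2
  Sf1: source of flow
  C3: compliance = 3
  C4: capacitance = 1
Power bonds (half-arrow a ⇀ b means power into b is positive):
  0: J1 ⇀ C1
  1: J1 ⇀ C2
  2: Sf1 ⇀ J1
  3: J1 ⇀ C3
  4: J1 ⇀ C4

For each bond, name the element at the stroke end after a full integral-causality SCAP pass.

b2 stroke→Sf1  (Sf1: flow source, stroke at near end)
b0 stroke→J1  (J1: bond 2 brought flow, rest push out)
b1 stroke→J1  (1-jn J1 has f-setter on 2)
b3 stroke→J1  (J1: bond 2 brought flow, rest push out)
b4 stroke→J1  (J1: bond 2 brought flow, rest push out)

β0 stroke at J1
β1 stroke at J1
β2 stroke at Sf1
β3 stroke at J1
β4 stroke at J1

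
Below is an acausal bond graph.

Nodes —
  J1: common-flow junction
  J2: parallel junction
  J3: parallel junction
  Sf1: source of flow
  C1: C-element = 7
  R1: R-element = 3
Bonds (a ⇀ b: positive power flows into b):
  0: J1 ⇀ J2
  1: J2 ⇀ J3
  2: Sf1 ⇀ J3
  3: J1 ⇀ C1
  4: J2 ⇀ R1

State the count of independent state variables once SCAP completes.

bond 2 |Sf1  (Sf1 fixes flow; stroke at Sf1)
bond 1 |J3  (J3: last free bond brings effort in)
bond 3 |J1  (prefer integral on C1)
bond 0 |J2  (closing 1-jn rule on J1)
bond 4 |R1  (J2 effort already set via bond 0)

1  (C1 all integral)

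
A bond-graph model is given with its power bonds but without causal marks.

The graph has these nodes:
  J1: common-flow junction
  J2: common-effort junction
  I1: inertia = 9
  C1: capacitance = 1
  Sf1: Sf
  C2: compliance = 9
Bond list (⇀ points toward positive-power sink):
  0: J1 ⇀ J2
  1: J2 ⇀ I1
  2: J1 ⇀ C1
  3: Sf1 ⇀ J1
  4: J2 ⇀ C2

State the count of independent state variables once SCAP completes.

bond 3 |Sf1  (Sf1 fixes flow; stroke at Sf1)
bond 0 |J1  (common-f at J1 fixed by 3)
bond 2 |J1  (J1 flow already set via bond 3)
bond 1 |I1  (I1: I, integral causality)
bond 4 |J2  (J2 needs exactly one e-in)

3  (C1, C2, I1 all integral)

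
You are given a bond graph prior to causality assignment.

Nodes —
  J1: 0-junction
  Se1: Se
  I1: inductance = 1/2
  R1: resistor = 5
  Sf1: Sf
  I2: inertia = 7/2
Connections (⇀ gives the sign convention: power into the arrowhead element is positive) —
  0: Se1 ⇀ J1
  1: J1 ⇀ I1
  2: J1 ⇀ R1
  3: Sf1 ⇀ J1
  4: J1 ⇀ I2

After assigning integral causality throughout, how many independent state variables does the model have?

bond 0 stroke→J1  (source Se1 imposes e)
bond 3 stroke→Sf1  (source Sf1 imposes f)
bond 1 stroke→I1  (common-e at J1 fixed by 0)
bond 2 stroke→R1  (0-jn J1 has e-setter on 0)
bond 4 stroke→I2  (J1: bond 0 brought effort, rest push out)

2  (I1, I2 all integral)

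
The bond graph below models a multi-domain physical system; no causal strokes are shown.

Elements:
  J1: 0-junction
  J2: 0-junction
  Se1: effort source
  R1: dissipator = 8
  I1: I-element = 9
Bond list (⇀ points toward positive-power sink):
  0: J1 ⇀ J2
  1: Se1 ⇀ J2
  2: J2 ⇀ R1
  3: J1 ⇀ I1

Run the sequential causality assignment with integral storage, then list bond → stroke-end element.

#0 stroke at J1
#1 stroke at J2
#2 stroke at R1
#3 stroke at I1

#1 stroke→J2  (Se1 (Se) sets effort on bond)
#0 stroke→J1  (J2 effort already set via bond 1)
#2 stroke→R1  (common-e at J2 fixed by 1)
#3 stroke→I1  (0-jn J1 has e-setter on 0)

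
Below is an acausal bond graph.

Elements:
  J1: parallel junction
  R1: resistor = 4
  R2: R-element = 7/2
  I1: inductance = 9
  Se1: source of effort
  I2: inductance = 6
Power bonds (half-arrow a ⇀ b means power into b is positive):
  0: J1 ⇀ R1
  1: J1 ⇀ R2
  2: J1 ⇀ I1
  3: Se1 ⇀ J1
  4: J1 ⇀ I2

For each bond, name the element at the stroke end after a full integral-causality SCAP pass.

b3 |J1  (source Se1 imposes e)
b0 |R1  (common-e at J1 fixed by 3)
b1 |R2  (J1 effort already set via bond 3)
b2 |I1  (J1: bond 3 brought effort, rest push out)
b4 |I2  (J1: bond 3 brought effort, rest push out)

bond 0 stroke at R1
bond 1 stroke at R2
bond 2 stroke at I1
bond 3 stroke at J1
bond 4 stroke at I2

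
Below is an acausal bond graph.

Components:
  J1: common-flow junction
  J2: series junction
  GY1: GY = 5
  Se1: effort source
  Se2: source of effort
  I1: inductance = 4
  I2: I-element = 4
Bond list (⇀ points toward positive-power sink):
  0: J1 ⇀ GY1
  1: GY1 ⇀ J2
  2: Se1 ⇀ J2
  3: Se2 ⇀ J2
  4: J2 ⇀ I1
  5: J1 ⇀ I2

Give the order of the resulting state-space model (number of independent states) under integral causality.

bond 2 |J2  (source Se1 imposes e)
bond 3 |J2  (source Se2 imposes e)
bond 4 |I1  (prefer integral on I1)
bond 1 |J2  (J2: bond 4 brought flow, rest push out)
bond 0 |J1  (GY1: gyrator matches bond 1)
bond 5 |I2  (J1 needs exactly one f-in)

2  (I1, I2 all integral)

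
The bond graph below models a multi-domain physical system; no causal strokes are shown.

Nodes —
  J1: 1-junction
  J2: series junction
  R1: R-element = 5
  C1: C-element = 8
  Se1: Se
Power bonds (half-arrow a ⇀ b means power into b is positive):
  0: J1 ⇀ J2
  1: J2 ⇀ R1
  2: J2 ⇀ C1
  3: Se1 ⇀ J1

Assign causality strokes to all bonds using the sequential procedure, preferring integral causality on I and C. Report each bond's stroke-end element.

β0 |J2
β1 |R1
β2 |J2
β3 |J1

β3 →J1  (Se1 fixes effort; stroke away)
β0 →J2  (J1: last free bond brings flow in)
β2 →J2  (C1 outputs effort q/C1)
β1 →R1  (only one flow-in slot at J2)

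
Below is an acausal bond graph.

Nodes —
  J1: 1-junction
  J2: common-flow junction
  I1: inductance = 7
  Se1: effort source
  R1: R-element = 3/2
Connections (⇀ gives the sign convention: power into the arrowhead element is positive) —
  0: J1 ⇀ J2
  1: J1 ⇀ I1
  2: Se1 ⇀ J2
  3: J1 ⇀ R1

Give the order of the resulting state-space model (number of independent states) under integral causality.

#2 stroke at J2  (source Se1 imposes e)
#0 stroke at J1  (only one flow-in slot at J2)
#1 stroke at I1  (prefer integral on I1)
#3 stroke at J1  (J1: bond 1 brought flow, rest push out)

1  (I1 all integral)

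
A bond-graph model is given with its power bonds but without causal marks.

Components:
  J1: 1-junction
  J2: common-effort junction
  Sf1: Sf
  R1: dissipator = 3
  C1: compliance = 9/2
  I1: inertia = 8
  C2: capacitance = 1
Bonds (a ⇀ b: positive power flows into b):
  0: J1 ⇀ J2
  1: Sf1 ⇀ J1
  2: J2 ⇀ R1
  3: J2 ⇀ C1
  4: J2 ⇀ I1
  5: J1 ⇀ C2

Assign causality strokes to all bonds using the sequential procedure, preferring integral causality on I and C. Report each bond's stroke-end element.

b1 →Sf1  (Sf1 fixes flow; stroke at Sf1)
b0 →J1  (J1: bond 1 brought flow, rest push out)
b5 →J1  (1-jn J1 has f-setter on 1)
b3 →J2  (C1 outputs effort q/C1)
b2 →R1  (J2: bond 3 brought effort, rest push out)
b4 →I1  (0-jn J2 has e-setter on 3)

β0 →J1
β1 →Sf1
β2 →R1
β3 →J2
β4 →I1
β5 →J1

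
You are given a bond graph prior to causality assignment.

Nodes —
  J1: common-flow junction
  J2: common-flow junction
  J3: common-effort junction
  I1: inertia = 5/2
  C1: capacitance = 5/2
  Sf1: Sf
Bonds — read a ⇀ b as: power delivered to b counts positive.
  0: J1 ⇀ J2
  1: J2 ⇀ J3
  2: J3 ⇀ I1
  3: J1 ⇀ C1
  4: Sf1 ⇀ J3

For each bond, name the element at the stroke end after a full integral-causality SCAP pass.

bond 0 |J2
bond 1 |J3
bond 2 |I1
bond 3 |J1
bond 4 |Sf1

b4 →Sf1  (Sf1 fixes flow; stroke at Sf1)
b2 →I1  (I1 outputs flow p/I1)
b1 →J3  (closing 0-jn rule on J3)
b0 →J2  (J2: bond 1 brought flow, rest push out)
b3 →J1  (J1: bond 0 brought flow, rest push out)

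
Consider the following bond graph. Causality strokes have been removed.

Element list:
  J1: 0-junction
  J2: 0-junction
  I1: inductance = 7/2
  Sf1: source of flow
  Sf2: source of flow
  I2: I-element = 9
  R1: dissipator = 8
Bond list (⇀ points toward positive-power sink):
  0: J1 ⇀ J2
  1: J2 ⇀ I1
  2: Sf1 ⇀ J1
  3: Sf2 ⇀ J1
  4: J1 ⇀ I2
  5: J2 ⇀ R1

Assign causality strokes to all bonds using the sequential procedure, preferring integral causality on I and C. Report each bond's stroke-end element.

b2 |Sf1  (Sf1 (Sf) sets flow on bond)
b3 |Sf2  (Sf2 (Sf) sets flow on bond)
b1 |I1  (I1 integral (f out))
b4 |I2  (I2: I, integral causality)
b0 |J1  (closing 0-jn rule on J1)
b5 |J2  (J2 needs exactly one e-in)

#0 stroke→J1
#1 stroke→I1
#2 stroke→Sf1
#3 stroke→Sf2
#4 stroke→I2
#5 stroke→J2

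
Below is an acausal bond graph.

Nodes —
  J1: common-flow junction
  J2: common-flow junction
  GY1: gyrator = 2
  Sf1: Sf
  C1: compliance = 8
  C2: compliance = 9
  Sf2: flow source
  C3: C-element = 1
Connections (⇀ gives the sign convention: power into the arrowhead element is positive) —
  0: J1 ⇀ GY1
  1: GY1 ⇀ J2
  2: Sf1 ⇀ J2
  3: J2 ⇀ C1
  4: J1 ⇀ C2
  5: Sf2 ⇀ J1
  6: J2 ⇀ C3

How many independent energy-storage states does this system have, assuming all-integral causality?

bond 2 stroke→Sf1  (Sf1 (Sf) sets flow on bond)
bond 5 stroke→Sf2  (Sf2: flow source, stroke at near end)
bond 0 stroke→J1  (J1 flow already set via bond 5)
bond 4 stroke→J1  (J1: bond 5 brought flow, rest push out)
bond 1 stroke→J2  (common-f at J2 fixed by 2)
bond 3 stroke→J2  (J2 flow already set via bond 2)
bond 6 stroke→J2  (J2: bond 2 brought flow, rest push out)

3  (C1, C2, C3 all integral)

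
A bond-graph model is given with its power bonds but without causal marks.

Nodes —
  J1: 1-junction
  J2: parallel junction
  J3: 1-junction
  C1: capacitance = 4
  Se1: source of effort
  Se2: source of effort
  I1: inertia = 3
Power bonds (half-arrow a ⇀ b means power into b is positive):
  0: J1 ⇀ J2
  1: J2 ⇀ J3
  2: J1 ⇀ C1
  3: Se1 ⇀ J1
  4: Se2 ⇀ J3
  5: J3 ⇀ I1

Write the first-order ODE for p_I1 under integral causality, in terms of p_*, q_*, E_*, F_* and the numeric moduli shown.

β3 |J1  (Se1 (Se) sets effort on bond)
β4 |J3  (source Se2 imposes e)
β2 |J1  (C1 integral (e out))
β0 |J2  (J1 needs exactly one f-in)
β1 |J3  (J2: bond 0 brought effort, rest push out)
β5 |I1  (J3 needs exactly one f-in)

dp_I1/dt = E_Se1 + E_Se2 - q_C1/4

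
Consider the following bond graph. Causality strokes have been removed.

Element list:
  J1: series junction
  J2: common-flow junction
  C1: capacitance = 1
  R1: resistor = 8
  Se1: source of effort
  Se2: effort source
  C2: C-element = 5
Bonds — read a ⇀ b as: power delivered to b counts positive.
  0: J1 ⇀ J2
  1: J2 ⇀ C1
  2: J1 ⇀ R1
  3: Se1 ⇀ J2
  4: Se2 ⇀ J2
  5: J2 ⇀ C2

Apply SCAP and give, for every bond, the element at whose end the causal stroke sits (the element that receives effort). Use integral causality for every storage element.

#0 |J1
#1 |J2
#2 |R1
#3 |J2
#4 |J2
#5 |J2

b3 →J2  (Se1 (Se) sets effort on bond)
b4 →J2  (Se2 fixes effort; stroke away)
b1 →J2  (C1 integral (e out))
b5 →J2  (prefer integral on C2)
b0 →J1  (only one flow-in slot at J2)
b2 →R1  (only one flow-in slot at J1)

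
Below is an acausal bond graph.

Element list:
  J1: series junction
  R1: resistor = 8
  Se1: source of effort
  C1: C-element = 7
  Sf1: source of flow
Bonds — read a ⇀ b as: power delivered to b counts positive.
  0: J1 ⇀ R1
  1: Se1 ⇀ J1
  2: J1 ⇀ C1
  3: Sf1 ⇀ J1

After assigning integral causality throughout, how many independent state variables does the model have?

b1 stroke→J1  (Se1: effort source, stroke at far end)
b3 stroke→Sf1  (Sf1: flow source, stroke at near end)
b0 stroke→J1  (J1 flow already set via bond 3)
b2 stroke→J1  (J1 flow already set via bond 3)

1  (C1 all integral)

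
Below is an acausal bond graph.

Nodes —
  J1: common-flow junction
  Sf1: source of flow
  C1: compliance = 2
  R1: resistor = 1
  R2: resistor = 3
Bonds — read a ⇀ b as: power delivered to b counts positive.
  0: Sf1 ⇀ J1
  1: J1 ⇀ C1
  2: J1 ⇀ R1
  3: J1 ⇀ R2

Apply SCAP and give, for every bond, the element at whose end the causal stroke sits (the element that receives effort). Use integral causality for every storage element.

bond 0 |Sf1  (Sf1 (Sf) sets flow on bond)
bond 1 |J1  (common-f at J1 fixed by 0)
bond 2 |J1  (1-jn J1 has f-setter on 0)
bond 3 |J1  (1-jn J1 has f-setter on 0)

β0 |Sf1
β1 |J1
β2 |J1
β3 |J1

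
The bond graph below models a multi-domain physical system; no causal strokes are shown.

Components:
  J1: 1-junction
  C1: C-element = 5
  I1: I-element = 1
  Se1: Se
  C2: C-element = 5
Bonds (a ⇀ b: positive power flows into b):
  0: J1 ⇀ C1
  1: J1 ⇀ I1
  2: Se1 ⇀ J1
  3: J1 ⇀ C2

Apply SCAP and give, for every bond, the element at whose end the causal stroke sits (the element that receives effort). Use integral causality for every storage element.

#2 stroke at J1  (Se1 (Se) sets effort on bond)
#0 stroke at J1  (prefer integral on C1)
#1 stroke at I1  (prefer integral on I1)
#3 stroke at J1  (J1: bond 1 brought flow, rest push out)

b0 stroke at J1
b1 stroke at I1
b2 stroke at J1
b3 stroke at J1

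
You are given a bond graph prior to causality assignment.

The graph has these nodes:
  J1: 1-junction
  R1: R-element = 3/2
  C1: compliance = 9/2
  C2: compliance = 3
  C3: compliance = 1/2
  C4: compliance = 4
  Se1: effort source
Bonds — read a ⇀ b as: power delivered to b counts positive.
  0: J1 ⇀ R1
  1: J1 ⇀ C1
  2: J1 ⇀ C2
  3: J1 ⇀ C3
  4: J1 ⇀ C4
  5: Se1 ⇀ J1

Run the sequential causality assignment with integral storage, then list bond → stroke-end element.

bond 0 →R1
bond 1 →J1
bond 2 →J1
bond 3 →J1
bond 4 →J1
bond 5 →J1

bond 5 →J1  (Se1: effort source, stroke at far end)
bond 1 →J1  (C1 outputs effort q/C1)
bond 2 →J1  (C2 outputs effort q/C2)
bond 3 →J1  (C3 integral (e out))
bond 4 →J1  (prefer integral on C4)
bond 0 →R1  (only one flow-in slot at J1)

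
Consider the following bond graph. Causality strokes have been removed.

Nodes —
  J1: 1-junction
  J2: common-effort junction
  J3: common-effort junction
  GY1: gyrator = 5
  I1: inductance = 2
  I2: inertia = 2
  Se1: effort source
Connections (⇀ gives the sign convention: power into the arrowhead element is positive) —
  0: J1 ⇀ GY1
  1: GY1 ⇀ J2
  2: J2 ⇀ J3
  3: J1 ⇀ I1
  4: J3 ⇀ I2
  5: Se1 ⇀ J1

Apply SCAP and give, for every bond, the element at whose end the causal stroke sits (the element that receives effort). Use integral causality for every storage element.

β5 stroke→J1  (Se1: effort source, stroke at far end)
β3 stroke→I1  (prefer integral on I1)
β0 stroke→J1  (1-jn J1 has f-setter on 3)
β1 stroke→J2  (GY1 both-in/both-out from 0)
β2 stroke→J3  (J2: bond 1 brought effort, rest push out)
β4 stroke→I2  (J3: bond 2 brought effort, rest push out)

bond 0 stroke→J1
bond 1 stroke→J2
bond 2 stroke→J3
bond 3 stroke→I1
bond 4 stroke→I2
bond 5 stroke→J1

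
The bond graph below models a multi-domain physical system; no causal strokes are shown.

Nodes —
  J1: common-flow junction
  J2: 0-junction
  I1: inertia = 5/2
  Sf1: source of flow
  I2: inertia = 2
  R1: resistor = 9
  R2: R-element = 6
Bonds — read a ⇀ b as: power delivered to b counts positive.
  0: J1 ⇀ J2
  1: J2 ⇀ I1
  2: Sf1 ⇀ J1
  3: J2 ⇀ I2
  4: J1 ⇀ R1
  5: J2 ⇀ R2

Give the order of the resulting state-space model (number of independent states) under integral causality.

b2 →Sf1  (Sf1 fixes flow; stroke at Sf1)
b0 →J1  (1-jn J1 has f-setter on 2)
b4 →J1  (1-jn J1 has f-setter on 2)
b1 →I1  (I1 outputs flow p/I1)
b3 →I2  (I2: I, integral causality)
b5 →J2  (only one effort-in slot at J2)

2  (I1, I2 all integral)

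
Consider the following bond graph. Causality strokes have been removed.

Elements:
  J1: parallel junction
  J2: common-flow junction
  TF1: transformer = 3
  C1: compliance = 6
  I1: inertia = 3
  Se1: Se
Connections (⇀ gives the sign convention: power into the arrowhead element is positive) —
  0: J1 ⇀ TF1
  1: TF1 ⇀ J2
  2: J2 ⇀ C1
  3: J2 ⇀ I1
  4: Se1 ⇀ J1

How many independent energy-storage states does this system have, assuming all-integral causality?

bond 4 |J1  (Se1 (Se) sets effort on bond)
bond 0 |TF1  (J1: bond 4 brought effort, rest push out)
bond 1 |J2  (TF1 one-in-one-out from 0)
bond 2 |J2  (C1 outputs effort q/C1)
bond 3 |I1  (J2: last free bond brings flow in)

2  (C1, I1 all integral)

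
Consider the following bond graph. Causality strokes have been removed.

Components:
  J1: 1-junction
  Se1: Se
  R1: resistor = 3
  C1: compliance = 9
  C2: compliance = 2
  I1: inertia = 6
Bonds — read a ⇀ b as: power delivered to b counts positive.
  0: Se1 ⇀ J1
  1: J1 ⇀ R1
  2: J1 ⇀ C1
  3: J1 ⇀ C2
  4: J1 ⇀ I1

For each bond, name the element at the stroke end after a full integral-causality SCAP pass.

β0 stroke→J1
β1 stroke→J1
β2 stroke→J1
β3 stroke→J1
β4 stroke→I1

bond 0 stroke at J1  (Se1: effort source, stroke at far end)
bond 2 stroke at J1  (prefer integral on C1)
bond 3 stroke at J1  (C2 integral (e out))
bond 4 stroke at I1  (I1: I, integral causality)
bond 1 stroke at J1  (J1 flow already set via bond 4)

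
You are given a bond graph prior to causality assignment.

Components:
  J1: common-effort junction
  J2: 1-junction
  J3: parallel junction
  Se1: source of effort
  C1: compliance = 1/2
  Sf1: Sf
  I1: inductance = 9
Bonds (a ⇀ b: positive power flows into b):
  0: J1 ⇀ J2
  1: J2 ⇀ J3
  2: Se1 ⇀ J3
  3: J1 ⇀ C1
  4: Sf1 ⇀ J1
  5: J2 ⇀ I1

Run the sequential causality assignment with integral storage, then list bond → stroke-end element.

b2 stroke at J3  (source Se1 imposes e)
b4 stroke at Sf1  (Sf1: flow source, stroke at near end)
b1 stroke at J2  (common-e at J3 fixed by 2)
b3 stroke at J1  (C1: C, integral causality)
b0 stroke at J2  (0-jn J1 has e-setter on 3)
b5 stroke at I1  (J2 needs exactly one f-in)

b0 |J2
b1 |J2
b2 |J3
b3 |J1
b4 |Sf1
b5 |I1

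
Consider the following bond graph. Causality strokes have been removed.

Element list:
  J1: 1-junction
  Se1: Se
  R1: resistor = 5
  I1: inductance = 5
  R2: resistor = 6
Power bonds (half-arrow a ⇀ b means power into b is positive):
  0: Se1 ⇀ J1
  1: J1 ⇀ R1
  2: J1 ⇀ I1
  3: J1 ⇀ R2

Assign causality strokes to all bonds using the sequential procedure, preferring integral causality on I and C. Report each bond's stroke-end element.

#0 stroke→J1
#1 stroke→J1
#2 stroke→I1
#3 stroke→J1

#0 |J1  (source Se1 imposes e)
#2 |I1  (prefer integral on I1)
#1 |J1  (1-jn J1 has f-setter on 2)
#3 |J1  (J1: bond 2 brought flow, rest push out)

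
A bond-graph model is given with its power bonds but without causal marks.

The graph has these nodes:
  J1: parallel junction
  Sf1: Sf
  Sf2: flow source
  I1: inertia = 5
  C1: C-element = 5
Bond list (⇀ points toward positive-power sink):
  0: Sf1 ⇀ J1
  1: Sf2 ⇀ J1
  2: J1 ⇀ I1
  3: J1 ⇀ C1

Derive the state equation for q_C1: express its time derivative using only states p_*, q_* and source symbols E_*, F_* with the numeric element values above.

bond 0 →Sf1  (Sf1 (Sf) sets flow on bond)
bond 1 →Sf2  (Sf2 (Sf) sets flow on bond)
bond 2 →I1  (I1 outputs flow p/I1)
bond 3 →J1  (J1 needs exactly one e-in)

dq_C1/dt = F_Sf1 + F_Sf2 - p_I1/5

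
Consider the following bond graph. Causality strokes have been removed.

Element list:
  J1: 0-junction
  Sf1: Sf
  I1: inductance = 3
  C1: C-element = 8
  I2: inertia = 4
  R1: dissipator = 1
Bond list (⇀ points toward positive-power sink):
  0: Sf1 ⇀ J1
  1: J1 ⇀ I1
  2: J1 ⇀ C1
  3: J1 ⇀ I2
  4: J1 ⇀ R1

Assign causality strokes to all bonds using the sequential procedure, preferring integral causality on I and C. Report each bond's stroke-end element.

β0 stroke→Sf1
β1 stroke→I1
β2 stroke→J1
β3 stroke→I2
β4 stroke→R1

β0 stroke at Sf1  (source Sf1 imposes f)
β1 stroke at I1  (I1 outputs flow p/I1)
β2 stroke at J1  (C1 outputs effort q/C1)
β3 stroke at I2  (0-jn J1 has e-setter on 2)
β4 stroke at R1  (0-jn J1 has e-setter on 2)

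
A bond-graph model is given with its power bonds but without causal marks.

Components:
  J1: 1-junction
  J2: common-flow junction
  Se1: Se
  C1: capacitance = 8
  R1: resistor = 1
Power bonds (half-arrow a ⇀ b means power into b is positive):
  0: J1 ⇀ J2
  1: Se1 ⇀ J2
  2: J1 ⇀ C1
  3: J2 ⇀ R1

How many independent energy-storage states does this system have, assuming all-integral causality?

β1 →J2  (Se1 fixes effort; stroke away)
β2 →J1  (prefer integral on C1)
β0 →J2  (J1 needs exactly one f-in)
β3 →R1  (only one flow-in slot at J2)

1  (C1 all integral)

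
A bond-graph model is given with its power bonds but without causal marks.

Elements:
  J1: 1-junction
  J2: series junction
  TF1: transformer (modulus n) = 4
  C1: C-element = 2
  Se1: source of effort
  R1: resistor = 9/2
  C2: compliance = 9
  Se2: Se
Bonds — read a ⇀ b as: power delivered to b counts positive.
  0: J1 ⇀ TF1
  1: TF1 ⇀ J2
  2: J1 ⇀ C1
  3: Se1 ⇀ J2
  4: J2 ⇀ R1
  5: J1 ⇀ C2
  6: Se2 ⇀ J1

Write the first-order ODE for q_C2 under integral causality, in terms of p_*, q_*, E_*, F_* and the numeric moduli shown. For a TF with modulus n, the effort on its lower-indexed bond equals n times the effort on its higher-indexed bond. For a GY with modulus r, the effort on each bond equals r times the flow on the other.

β3 stroke→J2  (source Se1 imposes e)
β6 stroke→J1  (Se2 (Se) sets effort on bond)
β2 stroke→J1  (C1 outputs effort q/C1)
β5 stroke→J1  (C2 integral (e out))
β0 stroke→TF1  (J1 needs exactly one f-in)
β1 stroke→J2  (TF1: transformer flips bond 0)
β4 stroke→R1  (closing 1-jn rule on J2)

dq_C2/dt = E_Se1/18 + E_Se2/72 - q_C1/144 - q_C2/648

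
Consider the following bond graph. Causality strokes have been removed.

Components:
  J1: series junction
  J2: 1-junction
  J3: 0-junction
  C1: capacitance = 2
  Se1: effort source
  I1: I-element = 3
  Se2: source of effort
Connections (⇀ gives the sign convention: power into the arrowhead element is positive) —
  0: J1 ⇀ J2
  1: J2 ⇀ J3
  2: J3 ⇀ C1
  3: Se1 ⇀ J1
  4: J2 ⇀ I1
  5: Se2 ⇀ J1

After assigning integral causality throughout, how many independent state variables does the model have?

2  (C1, I1 all integral)

b3 →J1  (Se1 fixes effort; stroke away)
b5 →J1  (Se2: effort source, stroke at far end)
b0 →J2  (only one flow-in slot at J1)
b2 →J3  (C1 outputs effort q/C1)
b1 →J2  (0-jn J3 has e-setter on 2)
b4 →I1  (only one flow-in slot at J2)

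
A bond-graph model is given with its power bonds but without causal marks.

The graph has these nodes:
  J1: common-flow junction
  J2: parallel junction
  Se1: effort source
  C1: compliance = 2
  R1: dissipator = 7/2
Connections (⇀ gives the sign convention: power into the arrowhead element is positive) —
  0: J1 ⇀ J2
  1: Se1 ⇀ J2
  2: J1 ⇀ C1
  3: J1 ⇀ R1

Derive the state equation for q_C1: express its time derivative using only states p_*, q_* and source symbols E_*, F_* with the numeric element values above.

bond 1 stroke at J2  (Se1 fixes effort; stroke away)
bond 0 stroke at J1  (common-e at J2 fixed by 1)
bond 2 stroke at J1  (prefer integral on C1)
bond 3 stroke at R1  (only one flow-in slot at J1)

dq_C1/dt = -2*E_Se1/7 - q_C1/7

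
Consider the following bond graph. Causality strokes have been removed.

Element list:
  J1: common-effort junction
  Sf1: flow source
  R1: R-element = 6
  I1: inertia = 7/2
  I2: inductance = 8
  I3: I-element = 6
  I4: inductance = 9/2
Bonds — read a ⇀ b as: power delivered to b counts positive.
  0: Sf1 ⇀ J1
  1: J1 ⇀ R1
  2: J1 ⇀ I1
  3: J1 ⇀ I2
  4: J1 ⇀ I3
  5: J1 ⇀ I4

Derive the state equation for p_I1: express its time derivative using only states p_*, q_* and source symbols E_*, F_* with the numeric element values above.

β0 →Sf1  (Sf1 fixes flow; stroke at Sf1)
β2 →I1  (I1: I, integral causality)
β3 →I2  (prefer integral on I2)
β4 →I3  (I3: I, integral causality)
β5 →I4  (I4 outputs flow p/I4)
β1 →J1  (closing 0-jn rule on J1)

dp_I1/dt = 6*F_Sf1 - 12*p_I1/7 - 3*p_I2/4 - p_I3 - 4*p_I4/3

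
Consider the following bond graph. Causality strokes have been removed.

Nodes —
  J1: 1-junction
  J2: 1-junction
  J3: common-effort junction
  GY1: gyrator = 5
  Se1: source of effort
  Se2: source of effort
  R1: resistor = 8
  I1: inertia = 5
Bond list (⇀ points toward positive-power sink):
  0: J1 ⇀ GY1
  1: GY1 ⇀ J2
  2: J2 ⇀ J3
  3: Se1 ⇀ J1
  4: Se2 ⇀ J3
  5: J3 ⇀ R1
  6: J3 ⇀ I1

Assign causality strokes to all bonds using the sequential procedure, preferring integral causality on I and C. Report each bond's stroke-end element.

b0 |GY1
b1 |GY1
b2 |J2
b3 |J1
b4 |J3
b5 |R1
b6 |I1

b3 stroke at J1  (source Se1 imposes e)
b4 stroke at J3  (Se2 fixes effort; stroke away)
b0 stroke at GY1  (J1 needs exactly one f-in)
b2 stroke at J2  (common-e at J3 fixed by 4)
b5 stroke at R1  (0-jn J3 has e-setter on 4)
b6 stroke at I1  (J3 effort already set via bond 4)
b1 stroke at GY1  (GY GY1: same side as bond 0)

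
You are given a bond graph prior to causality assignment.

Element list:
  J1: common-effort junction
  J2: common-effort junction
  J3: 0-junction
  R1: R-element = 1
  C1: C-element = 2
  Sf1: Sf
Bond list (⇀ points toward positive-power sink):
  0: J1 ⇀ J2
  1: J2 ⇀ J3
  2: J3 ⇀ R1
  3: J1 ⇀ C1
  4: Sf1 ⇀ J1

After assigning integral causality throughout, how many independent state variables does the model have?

1  (C1 all integral)

bond 4 |Sf1  (Sf1 fixes flow; stroke at Sf1)
bond 3 |J1  (C1 outputs effort q/C1)
bond 0 |J2  (J1 effort already set via bond 3)
bond 1 |J3  (0-jn J2 has e-setter on 0)
bond 2 |R1  (0-jn J3 has e-setter on 1)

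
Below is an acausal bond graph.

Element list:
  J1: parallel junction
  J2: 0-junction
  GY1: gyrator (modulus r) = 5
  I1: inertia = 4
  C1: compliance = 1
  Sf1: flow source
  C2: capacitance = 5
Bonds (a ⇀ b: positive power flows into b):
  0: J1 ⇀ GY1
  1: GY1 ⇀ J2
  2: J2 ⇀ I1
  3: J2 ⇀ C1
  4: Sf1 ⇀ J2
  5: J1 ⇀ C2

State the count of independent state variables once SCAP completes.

3  (C1, C2, I1 all integral)

#4 |Sf1  (Sf1: flow source, stroke at near end)
#2 |I1  (I1: I, integral causality)
#3 |J2  (C1 integral (e out))
#1 |GY1  (J2 effort already set via bond 3)
#0 |GY1  (GY1 both-in/both-out from 1)
#5 |J1  (J1 needs exactly one e-in)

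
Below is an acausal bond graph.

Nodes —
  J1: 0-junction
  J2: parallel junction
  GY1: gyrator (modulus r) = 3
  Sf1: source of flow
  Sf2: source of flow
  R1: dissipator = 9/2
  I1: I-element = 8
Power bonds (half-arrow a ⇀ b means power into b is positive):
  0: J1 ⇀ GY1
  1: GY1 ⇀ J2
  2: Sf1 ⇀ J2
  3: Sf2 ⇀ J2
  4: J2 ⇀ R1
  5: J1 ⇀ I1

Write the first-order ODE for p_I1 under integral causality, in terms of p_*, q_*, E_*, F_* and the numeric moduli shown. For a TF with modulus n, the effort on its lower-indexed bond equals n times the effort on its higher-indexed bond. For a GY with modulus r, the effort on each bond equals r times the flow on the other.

dp_I1/dt = -3*F_Sf1 - 3*F_Sf2 - p_I1/4

β2 stroke→Sf1  (source Sf1 imposes f)
β3 stroke→Sf2  (Sf2: flow source, stroke at near end)
β5 stroke→I1  (I1 integral (f out))
β0 stroke→J1  (J1: last free bond brings effort in)
β1 stroke→J2  (GY1 both-in/both-out from 0)
β4 stroke→R1  (0-jn J2 has e-setter on 1)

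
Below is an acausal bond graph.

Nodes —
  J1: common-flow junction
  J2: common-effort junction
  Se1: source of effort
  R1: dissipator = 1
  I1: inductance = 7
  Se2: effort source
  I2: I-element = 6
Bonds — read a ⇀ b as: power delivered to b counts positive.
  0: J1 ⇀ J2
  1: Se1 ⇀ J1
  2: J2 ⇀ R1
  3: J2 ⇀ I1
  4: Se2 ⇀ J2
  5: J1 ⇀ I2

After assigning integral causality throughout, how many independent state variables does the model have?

2  (I1, I2 all integral)

β1 stroke→J1  (Se1: effort source, stroke at far end)
β4 stroke→J2  (Se2 fixes effort; stroke away)
β0 stroke→J1  (common-e at J2 fixed by 4)
β2 stroke→R1  (0-jn J2 has e-setter on 4)
β3 stroke→I1  (J2: bond 4 brought effort, rest push out)
β5 stroke→I2  (closing 1-jn rule on J1)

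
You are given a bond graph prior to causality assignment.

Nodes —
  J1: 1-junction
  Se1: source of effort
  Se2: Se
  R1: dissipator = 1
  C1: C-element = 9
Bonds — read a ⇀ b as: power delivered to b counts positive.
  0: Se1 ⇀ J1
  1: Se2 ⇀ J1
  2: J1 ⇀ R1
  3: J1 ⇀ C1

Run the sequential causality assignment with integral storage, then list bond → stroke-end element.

bond 0 →J1  (Se1: effort source, stroke at far end)
bond 1 →J1  (Se2 fixes effort; stroke away)
bond 3 →J1  (C1: C, integral causality)
bond 2 →R1  (only one flow-in slot at J1)

β0 →J1
β1 →J1
β2 →R1
β3 →J1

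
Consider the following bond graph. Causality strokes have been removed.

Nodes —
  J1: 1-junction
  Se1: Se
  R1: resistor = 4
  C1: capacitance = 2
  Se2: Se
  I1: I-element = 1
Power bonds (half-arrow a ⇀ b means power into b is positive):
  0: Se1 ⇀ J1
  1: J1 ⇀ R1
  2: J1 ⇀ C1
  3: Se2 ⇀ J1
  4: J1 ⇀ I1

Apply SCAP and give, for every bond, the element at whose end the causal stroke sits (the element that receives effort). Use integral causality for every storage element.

β0 stroke at J1
β1 stroke at J1
β2 stroke at J1
β3 stroke at J1
β4 stroke at I1

bond 0 →J1  (Se1: effort source, stroke at far end)
bond 3 →J1  (Se2 fixes effort; stroke away)
bond 2 →J1  (C1 integral (e out))
bond 4 →I1  (prefer integral on I1)
bond 1 →J1  (J1 flow already set via bond 4)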